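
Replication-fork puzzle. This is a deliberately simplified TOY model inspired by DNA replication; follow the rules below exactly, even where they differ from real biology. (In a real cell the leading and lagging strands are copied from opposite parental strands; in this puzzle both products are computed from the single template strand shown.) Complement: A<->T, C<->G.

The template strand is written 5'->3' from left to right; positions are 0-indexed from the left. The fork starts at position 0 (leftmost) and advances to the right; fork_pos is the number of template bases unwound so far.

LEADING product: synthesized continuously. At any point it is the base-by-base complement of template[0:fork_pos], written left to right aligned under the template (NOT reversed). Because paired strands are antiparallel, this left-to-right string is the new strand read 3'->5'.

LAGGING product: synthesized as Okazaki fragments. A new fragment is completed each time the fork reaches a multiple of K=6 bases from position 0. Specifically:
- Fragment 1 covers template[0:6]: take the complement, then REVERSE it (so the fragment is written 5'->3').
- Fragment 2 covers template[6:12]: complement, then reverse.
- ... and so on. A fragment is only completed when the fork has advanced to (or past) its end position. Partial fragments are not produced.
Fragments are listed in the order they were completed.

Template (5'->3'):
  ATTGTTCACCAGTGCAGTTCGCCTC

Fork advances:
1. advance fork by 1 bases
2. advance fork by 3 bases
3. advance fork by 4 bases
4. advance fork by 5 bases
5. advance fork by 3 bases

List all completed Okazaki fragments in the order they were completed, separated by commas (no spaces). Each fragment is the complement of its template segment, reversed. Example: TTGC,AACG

Step 1: advance 1 -> fork_pos = 0 + 1 = 1. Next multiple of 6 is 6 (not reached); still 0 fragment(s).
Step 2: advance 3 -> fork_pos = 1 + 3 = 4. Next multiple of 6 is 6 (not reached); still 0 fragment(s).
Step 3: advance 4 -> fork_pos = 4 + 4 = 8. Reached multiple(s) of 6: 6 -> fragment 1 completed (1 total).
Step 4: advance 5 -> fork_pos = 8 + 5 = 13. Reached multiple(s) of 6: 12 -> fragment 2 completed (2 total).
Step 5: advance 3 -> fork_pos = 13 + 3 = 16. Next multiple of 6 is 18 (not reached); still 2 fragment(s).
Final fork_pos = 16, so 2 fragment(s) are complete. Build each: template segment -> complement -> reverse.
Fragment 1: template[0:6] = ATTGTT -> complement TAACAA -> reversed AACAAT
Fragment 2: template[6:12] = CACCAG -> complement GTGGTC -> reversed CTGGTG

Answer: AACAAT,CTGGTG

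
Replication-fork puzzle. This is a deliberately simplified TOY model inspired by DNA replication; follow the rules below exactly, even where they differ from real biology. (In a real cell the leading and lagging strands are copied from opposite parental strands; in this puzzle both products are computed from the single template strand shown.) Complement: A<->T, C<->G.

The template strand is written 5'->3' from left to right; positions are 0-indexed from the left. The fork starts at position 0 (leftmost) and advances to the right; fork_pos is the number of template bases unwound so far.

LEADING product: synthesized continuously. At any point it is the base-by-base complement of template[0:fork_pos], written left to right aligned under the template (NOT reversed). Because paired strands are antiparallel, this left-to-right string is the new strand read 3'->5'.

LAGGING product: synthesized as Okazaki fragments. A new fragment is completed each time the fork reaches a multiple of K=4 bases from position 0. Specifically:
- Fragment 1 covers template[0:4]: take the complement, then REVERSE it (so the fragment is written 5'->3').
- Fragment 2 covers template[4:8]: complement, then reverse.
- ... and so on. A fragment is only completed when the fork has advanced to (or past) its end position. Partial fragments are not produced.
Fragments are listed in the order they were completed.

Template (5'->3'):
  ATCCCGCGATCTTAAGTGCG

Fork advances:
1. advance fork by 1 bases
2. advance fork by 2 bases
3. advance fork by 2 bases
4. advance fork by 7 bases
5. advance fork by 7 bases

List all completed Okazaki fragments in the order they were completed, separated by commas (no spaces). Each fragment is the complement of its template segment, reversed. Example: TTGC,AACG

Step 1: advance 1 -> fork_pos = 0 + 1 = 1. Next multiple of 4 is 4 (not reached); still 0 fragment(s).
Step 2: advance 2 -> fork_pos = 1 + 2 = 3. Next multiple of 4 is 4 (not reached); still 0 fragment(s).
Step 3: advance 2 -> fork_pos = 3 + 2 = 5. Reached multiple(s) of 4: 4 -> fragment 1 completed (1 total).
Step 4: advance 7 -> fork_pos = 5 + 7 = 12. Reached multiple(s) of 4: 8, 12 -> fragments 2-3 completed (3 total).
Step 5: advance 7 -> fork_pos = 12 + 7 = 19. Reached multiple(s) of 4: 16 -> fragment 4 completed (4 total).
Final fork_pos = 19, so 4 fragment(s) are complete. Build each: template segment -> complement -> reverse.
Fragment 1: template[0:4] = ATCC -> complement TAGG -> reversed GGAT
Fragment 2: template[4:8] = CGCG -> complement GCGC -> reversed CGCG
Fragment 3: template[8:12] = ATCT -> complement TAGA -> reversed AGAT
Fragment 4: template[12:16] = TAAG -> complement ATTC -> reversed CTTA

Answer: GGAT,CGCG,AGAT,CTTA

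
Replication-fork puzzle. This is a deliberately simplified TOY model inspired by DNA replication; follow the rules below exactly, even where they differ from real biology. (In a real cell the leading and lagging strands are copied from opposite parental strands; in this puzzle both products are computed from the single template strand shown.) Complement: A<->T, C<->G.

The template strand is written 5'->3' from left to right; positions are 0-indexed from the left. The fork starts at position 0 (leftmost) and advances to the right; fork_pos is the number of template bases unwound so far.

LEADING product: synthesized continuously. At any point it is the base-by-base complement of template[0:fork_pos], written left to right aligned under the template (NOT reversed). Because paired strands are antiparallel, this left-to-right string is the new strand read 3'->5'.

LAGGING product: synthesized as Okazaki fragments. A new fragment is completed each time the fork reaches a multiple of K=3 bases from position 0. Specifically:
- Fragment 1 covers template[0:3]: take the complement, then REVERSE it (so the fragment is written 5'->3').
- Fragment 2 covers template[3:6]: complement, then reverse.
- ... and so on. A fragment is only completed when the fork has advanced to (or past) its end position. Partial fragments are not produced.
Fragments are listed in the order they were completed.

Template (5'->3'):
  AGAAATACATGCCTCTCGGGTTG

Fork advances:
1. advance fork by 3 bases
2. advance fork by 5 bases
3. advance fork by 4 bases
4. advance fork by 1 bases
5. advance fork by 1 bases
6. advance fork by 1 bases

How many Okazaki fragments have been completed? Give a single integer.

Answer: 5

Derivation:
Step 1: advance 3 -> fork_pos = 0 + 3 = 3. Reached multiple(s) of 3: 3 -> fragment 1 completed (1 total).
Step 2: advance 5 -> fork_pos = 3 + 5 = 8. Reached multiple(s) of 3: 6 -> fragment 2 completed (2 total).
Step 3: advance 4 -> fork_pos = 8 + 4 = 12. Reached multiple(s) of 3: 9, 12 -> fragments 3-4 completed (4 total).
Step 4: advance 1 -> fork_pos = 12 + 1 = 13. Next multiple of 3 is 15 (not reached); still 4 fragment(s).
Step 5: advance 1 -> fork_pos = 13 + 1 = 14. Next multiple of 3 is 15 (not reached); still 4 fragment(s).
Step 6: advance 1 -> fork_pos = 14 + 1 = 15. Reached multiple(s) of 3: 15 -> fragment 5 completed (5 total).
Check: final fork_pos = 15; the multiples of 3 that are <= 15 are 3..15 -> 15 // 3 = 5 completed fragment(s).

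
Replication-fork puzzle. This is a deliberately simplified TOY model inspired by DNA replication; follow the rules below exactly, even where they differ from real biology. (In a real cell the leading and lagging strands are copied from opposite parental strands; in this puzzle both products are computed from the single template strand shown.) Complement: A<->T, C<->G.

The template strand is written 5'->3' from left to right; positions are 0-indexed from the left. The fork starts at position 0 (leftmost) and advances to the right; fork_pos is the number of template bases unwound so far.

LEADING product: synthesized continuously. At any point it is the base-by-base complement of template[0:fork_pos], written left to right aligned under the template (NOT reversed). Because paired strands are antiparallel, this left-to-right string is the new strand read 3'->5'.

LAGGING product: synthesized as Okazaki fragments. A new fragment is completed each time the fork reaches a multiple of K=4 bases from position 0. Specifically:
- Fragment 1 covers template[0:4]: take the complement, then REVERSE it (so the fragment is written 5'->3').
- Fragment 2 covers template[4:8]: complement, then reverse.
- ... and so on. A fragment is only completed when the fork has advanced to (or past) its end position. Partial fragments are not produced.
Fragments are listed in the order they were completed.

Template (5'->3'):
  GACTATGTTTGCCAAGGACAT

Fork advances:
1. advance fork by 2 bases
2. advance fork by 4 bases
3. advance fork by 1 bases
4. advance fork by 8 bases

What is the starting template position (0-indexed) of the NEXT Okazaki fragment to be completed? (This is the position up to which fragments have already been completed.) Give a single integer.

Step 1: advance 2 -> fork_pos = 0 + 2 = 2. Next multiple of 4 is 4 (not reached); still 0 fragment(s).
Step 2: advance 4 -> fork_pos = 2 + 4 = 6. Reached multiple(s) of 4: 4 -> fragment 1 completed (1 total).
Step 3: advance 1 -> fork_pos = 6 + 1 = 7. Next multiple of 4 is 8 (not reached); still 1 fragment(s).
Step 4: advance 8 -> fork_pos = 7 + 8 = 15. Reached multiple(s) of 4: 8, 12 -> fragments 2-3 completed (3 total).
3 fragment(s) completed, covering template[0:12] (3 x 4 = 12). The next fragment, fragment 4, covers template[12:16], so it starts at position 12.

Answer: 12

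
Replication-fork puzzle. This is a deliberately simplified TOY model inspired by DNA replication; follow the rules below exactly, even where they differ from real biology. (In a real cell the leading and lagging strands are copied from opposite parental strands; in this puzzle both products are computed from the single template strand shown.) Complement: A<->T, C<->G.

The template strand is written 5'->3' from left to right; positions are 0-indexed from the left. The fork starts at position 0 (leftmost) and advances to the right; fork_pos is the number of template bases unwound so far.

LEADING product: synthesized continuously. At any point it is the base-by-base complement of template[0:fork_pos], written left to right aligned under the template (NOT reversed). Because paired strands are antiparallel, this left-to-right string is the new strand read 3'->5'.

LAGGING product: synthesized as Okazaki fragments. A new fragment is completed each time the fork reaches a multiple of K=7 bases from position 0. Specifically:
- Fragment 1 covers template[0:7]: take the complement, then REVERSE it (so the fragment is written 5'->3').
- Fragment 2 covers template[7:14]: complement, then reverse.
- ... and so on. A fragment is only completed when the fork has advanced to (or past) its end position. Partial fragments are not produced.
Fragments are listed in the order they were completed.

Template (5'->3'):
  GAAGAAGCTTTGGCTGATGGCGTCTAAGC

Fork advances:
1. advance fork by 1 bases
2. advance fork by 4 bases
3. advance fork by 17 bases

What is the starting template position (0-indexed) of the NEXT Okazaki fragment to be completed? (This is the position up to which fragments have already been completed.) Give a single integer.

Answer: 21

Derivation:
Step 1: advance 1 -> fork_pos = 0 + 1 = 1. Next multiple of 7 is 7 (not reached); still 0 fragment(s).
Step 2: advance 4 -> fork_pos = 1 + 4 = 5. Next multiple of 7 is 7 (not reached); still 0 fragment(s).
Step 3: advance 17 -> fork_pos = 5 + 17 = 22. Reached multiple(s) of 7: 7, 14, 21 -> fragments 1-3 completed (3 total).
3 fragment(s) completed, covering template[0:21] (3 x 7 = 21). The next fragment, fragment 4, covers template[21:28], so it starts at position 21.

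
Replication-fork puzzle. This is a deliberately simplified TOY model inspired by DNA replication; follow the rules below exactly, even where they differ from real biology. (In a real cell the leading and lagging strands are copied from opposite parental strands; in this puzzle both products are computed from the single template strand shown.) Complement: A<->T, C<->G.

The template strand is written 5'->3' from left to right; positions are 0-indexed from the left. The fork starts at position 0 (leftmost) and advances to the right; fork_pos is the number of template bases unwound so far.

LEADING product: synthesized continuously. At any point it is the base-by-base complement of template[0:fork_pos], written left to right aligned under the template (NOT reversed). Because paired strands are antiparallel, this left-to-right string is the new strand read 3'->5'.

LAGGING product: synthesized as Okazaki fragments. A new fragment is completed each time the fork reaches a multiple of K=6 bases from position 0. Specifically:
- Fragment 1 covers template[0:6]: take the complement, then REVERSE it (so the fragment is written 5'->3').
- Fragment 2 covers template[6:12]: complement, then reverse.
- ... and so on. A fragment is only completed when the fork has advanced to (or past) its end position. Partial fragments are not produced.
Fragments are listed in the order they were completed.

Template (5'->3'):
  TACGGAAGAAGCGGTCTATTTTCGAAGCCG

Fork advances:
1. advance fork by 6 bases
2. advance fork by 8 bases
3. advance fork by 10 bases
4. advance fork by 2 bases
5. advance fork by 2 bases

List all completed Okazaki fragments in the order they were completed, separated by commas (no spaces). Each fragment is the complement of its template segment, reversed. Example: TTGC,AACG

Answer: TCCGTA,GCTTCT,TAGACC,CGAAAA

Derivation:
Step 1: advance 6 -> fork_pos = 0 + 6 = 6. Reached multiple(s) of 6: 6 -> fragment 1 completed (1 total).
Step 2: advance 8 -> fork_pos = 6 + 8 = 14. Reached multiple(s) of 6: 12 -> fragment 2 completed (2 total).
Step 3: advance 10 -> fork_pos = 14 + 10 = 24. Reached multiple(s) of 6: 18, 24 -> fragments 3-4 completed (4 total).
Step 4: advance 2 -> fork_pos = 24 + 2 = 26. Next multiple of 6 is 30 (not reached); still 4 fragment(s).
Step 5: advance 2 -> fork_pos = 26 + 2 = 28. Next multiple of 6 is 30 (not reached); still 4 fragment(s).
Final fork_pos = 28, so 4 fragment(s) are complete. Build each: template segment -> complement -> reverse.
Fragment 1: template[0:6] = TACGGA -> complement ATGCCT -> reversed TCCGTA
Fragment 2: template[6:12] = AGAAGC -> complement TCTTCG -> reversed GCTTCT
Fragment 3: template[12:18] = GGTCTA -> complement CCAGAT -> reversed TAGACC
Fragment 4: template[18:24] = TTTTCG -> complement AAAAGC -> reversed CGAAAA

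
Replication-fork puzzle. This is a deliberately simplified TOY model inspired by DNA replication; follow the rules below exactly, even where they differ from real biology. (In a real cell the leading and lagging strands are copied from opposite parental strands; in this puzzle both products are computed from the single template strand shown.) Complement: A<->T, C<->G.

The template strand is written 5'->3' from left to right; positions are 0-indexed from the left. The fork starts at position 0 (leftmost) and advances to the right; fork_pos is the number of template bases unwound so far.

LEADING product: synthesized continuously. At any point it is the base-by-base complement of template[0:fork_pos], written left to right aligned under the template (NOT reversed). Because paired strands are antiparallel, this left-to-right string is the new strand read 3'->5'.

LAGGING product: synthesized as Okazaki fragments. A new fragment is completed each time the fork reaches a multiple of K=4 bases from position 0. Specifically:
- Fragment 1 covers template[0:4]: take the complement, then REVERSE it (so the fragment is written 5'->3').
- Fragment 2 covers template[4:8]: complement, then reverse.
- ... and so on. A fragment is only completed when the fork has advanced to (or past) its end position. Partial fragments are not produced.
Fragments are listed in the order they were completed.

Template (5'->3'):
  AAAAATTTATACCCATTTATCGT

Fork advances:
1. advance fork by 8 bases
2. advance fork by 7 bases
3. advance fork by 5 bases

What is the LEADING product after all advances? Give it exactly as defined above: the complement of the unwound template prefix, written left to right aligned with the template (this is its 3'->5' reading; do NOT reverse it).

Answer: TTTTTAAATATGGGTAAATA

Derivation:
Step 1: advance 8 -> fork_pos = 0 + 8 = 8.
Step 2: advance 7 -> fork_pos = 8 + 7 = 15.
Step 3: advance 5 -> fork_pos = 15 + 5 = 20.
Unwound prefix: template[0:20] = AAAAATTTATACCCATTTAT
Complement it base by base (A<->T, C<->G), keeping left-to-right order:
  [0:5] AAAAA -> TTTTT
  [5:10] TTTAT -> AAATA
  [10:15] ACCCA -> TGGGT
  [15:20] TTTAT -> AAATA
Concatenate: TTTTTAAATATGGGTAAATA (length 20; written aligned with the template, i.e. 3'->5').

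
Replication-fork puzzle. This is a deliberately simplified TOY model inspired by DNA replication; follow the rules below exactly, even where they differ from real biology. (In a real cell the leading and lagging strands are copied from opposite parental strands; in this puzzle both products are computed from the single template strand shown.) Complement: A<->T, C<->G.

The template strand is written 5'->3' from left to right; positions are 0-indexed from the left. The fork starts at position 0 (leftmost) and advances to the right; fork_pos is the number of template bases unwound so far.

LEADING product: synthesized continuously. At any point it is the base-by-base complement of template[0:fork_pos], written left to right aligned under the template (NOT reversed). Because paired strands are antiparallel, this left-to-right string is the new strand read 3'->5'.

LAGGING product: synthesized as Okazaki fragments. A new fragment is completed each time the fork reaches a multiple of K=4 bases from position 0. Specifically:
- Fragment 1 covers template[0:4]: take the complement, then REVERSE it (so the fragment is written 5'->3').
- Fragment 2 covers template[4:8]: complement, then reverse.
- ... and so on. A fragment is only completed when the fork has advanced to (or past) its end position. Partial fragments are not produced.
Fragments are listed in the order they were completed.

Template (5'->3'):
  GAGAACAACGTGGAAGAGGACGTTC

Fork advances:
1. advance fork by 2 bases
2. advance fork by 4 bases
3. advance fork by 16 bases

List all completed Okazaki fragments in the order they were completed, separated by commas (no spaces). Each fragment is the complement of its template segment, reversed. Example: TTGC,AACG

Step 1: advance 2 -> fork_pos = 0 + 2 = 2. Next multiple of 4 is 4 (not reached); still 0 fragment(s).
Step 2: advance 4 -> fork_pos = 2 + 4 = 6. Reached multiple(s) of 4: 4 -> fragment 1 completed (1 total).
Step 3: advance 16 -> fork_pos = 6 + 16 = 22. Reached multiple(s) of 4: 8, 12, 16, 20 -> fragments 2-5 completed (5 total).
Final fork_pos = 22, so 5 fragment(s) are complete. Build each: template segment -> complement -> reverse.
Fragment 1: template[0:4] = GAGA -> complement CTCT -> reversed TCTC
Fragment 2: template[4:8] = ACAA -> complement TGTT -> reversed TTGT
Fragment 3: template[8:12] = CGTG -> complement GCAC -> reversed CACG
Fragment 4: template[12:16] = GAAG -> complement CTTC -> reversed CTTC
Fragment 5: template[16:20] = AGGA -> complement TCCT -> reversed TCCT

Answer: TCTC,TTGT,CACG,CTTC,TCCT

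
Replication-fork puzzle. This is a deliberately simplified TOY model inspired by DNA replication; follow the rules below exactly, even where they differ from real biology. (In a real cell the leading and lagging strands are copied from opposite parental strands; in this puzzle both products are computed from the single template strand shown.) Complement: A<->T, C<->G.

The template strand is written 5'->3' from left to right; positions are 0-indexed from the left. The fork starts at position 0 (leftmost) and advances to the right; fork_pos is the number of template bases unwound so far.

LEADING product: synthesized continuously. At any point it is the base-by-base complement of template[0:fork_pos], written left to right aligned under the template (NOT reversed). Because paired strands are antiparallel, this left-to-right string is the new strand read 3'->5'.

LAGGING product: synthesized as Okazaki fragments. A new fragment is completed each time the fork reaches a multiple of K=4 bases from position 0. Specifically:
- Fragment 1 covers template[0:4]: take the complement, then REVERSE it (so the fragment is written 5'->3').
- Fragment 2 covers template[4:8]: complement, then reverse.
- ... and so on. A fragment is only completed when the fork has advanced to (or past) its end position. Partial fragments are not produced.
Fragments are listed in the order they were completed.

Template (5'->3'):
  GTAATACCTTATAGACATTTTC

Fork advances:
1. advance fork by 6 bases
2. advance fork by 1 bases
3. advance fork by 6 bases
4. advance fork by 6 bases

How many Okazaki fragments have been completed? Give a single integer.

Answer: 4

Derivation:
Step 1: advance 6 -> fork_pos = 0 + 6 = 6. Reached multiple(s) of 4: 4 -> fragment 1 completed (1 total).
Step 2: advance 1 -> fork_pos = 6 + 1 = 7. Next multiple of 4 is 8 (not reached); still 1 fragment(s).
Step 3: advance 6 -> fork_pos = 7 + 6 = 13. Reached multiple(s) of 4: 8, 12 -> fragments 2-3 completed (3 total).
Step 4: advance 6 -> fork_pos = 13 + 6 = 19. Reached multiple(s) of 4: 16 -> fragment 4 completed (4 total).
Check: final fork_pos = 19; the multiples of 4 that are <= 19 are 4..16 -> 19 // 4 = 4 completed fragment(s).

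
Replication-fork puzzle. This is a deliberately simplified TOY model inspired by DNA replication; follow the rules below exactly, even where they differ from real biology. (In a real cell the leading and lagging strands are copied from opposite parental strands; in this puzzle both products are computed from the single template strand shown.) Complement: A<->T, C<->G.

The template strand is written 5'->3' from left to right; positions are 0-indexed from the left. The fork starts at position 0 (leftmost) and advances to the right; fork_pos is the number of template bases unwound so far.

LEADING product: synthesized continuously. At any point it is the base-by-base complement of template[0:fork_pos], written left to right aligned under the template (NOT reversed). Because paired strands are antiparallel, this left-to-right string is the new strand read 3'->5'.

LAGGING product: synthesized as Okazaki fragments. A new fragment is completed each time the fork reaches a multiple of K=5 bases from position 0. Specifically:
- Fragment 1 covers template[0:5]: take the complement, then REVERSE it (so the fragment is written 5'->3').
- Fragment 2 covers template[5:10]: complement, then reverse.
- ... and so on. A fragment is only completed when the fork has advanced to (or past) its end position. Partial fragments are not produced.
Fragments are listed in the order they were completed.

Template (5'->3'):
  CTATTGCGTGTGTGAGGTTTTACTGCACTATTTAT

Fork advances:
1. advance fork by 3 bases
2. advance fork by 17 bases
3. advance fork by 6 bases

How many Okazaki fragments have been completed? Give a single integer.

Step 1: advance 3 -> fork_pos = 0 + 3 = 3. Next multiple of 5 is 5 (not reached); still 0 fragment(s).
Step 2: advance 17 -> fork_pos = 3 + 17 = 20. Reached multiple(s) of 5: 5, 10, 15, 20 -> fragments 1-4 completed (4 total).
Step 3: advance 6 -> fork_pos = 20 + 6 = 26. Reached multiple(s) of 5: 25 -> fragment 5 completed (5 total).
Check: final fork_pos = 26; the multiples of 5 that are <= 26 are 5..25 -> 26 // 5 = 5 completed fragment(s).

Answer: 5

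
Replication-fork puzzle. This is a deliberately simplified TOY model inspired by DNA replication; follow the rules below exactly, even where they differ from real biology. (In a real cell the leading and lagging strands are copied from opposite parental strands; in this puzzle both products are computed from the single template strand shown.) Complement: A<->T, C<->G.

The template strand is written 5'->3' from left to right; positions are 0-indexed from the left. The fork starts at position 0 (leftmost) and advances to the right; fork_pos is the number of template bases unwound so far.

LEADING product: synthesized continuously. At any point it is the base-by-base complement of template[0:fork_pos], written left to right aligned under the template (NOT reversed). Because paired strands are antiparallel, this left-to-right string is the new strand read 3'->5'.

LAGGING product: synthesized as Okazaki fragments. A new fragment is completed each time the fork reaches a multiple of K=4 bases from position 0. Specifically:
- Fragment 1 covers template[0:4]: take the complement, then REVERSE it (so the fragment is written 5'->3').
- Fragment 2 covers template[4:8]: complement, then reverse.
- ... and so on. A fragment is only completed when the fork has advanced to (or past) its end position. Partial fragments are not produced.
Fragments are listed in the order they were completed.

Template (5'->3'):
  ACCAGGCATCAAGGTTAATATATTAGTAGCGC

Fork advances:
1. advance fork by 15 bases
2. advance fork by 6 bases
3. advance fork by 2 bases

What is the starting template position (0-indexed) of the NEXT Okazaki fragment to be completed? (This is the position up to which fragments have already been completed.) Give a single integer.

Step 1: advance 15 -> fork_pos = 0 + 15 = 15. Reached multiple(s) of 4: 4, 8, 12 -> fragments 1-3 completed (3 total).
Step 2: advance 6 -> fork_pos = 15 + 6 = 21. Reached multiple(s) of 4: 16, 20 -> fragments 4-5 completed (5 total).
Step 3: advance 2 -> fork_pos = 21 + 2 = 23. Next multiple of 4 is 24 (not reached); still 5 fragment(s).
5 fragment(s) completed, covering template[0:20] (5 x 4 = 20). The next fragment, fragment 6, covers template[20:24], so it starts at position 20.

Answer: 20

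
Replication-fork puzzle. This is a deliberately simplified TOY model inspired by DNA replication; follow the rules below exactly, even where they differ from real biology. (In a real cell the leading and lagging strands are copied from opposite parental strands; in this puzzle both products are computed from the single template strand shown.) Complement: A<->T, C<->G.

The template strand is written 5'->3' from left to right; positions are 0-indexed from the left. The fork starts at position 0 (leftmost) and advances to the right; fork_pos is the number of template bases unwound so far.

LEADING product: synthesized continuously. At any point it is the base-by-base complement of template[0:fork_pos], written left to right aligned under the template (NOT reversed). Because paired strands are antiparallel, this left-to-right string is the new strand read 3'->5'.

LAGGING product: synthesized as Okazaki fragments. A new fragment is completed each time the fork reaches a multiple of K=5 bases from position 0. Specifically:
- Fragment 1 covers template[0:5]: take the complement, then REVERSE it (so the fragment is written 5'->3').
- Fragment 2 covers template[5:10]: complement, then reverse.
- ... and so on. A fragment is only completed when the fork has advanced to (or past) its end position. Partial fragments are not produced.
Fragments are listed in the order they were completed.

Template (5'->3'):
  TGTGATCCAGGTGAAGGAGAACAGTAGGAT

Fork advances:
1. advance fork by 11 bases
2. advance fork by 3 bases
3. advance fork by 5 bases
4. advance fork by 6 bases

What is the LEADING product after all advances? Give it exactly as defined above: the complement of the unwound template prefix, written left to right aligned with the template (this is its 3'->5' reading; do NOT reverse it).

Step 1: advance 11 -> fork_pos = 0 + 11 = 11.
Step 2: advance 3 -> fork_pos = 11 + 3 = 14.
Step 3: advance 5 -> fork_pos = 14 + 5 = 19.
Step 4: advance 6 -> fork_pos = 19 + 6 = 25.
Unwound prefix: template[0:25] = TGTGATCCAGGTGAAGGAGAACAGT
Complement it base by base (A<->T, C<->G), keeping left-to-right order:
  [0:5] TGTGA -> ACACT
  [5:10] TCCAG -> AGGTC
  [10:15] GTGAA -> CACTT
  [15:20] GGAGA -> CCTCT
  [20:25] ACAGT -> TGTCA
Concatenate: ACACTAGGTCCACTTCCTCTTGTCA (length 25; written aligned with the template, i.e. 3'->5').

Answer: ACACTAGGTCCACTTCCTCTTGTCA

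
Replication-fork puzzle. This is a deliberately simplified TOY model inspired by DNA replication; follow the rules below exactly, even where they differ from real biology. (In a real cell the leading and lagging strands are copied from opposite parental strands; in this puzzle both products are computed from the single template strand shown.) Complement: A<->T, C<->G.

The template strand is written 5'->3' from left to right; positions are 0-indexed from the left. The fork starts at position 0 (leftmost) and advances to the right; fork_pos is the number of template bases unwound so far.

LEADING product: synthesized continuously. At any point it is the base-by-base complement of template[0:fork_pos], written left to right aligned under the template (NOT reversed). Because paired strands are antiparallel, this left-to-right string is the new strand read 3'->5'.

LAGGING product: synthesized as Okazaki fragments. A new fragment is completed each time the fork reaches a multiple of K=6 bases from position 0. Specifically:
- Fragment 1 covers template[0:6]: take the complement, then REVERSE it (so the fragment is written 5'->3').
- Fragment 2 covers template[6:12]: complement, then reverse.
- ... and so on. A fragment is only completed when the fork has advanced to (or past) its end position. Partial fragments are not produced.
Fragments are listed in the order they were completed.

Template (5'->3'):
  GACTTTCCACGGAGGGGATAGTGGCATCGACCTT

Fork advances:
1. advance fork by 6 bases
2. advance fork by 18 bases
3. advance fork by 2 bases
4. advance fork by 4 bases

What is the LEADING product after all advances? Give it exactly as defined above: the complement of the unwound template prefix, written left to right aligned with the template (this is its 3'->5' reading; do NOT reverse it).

Answer: CTGAAAGGTGCCTCCCCTATCACCGTAGCT

Derivation:
Step 1: advance 6 -> fork_pos = 0 + 6 = 6.
Step 2: advance 18 -> fork_pos = 6 + 18 = 24.
Step 3: advance 2 -> fork_pos = 24 + 2 = 26.
Step 4: advance 4 -> fork_pos = 26 + 4 = 30.
Unwound prefix: template[0:30] = GACTTTCCACGGAGGGGATAGTGGCATCGA
Complement it base by base (A<->T, C<->G), keeping left-to-right order:
  [0:5] GACTT -> CTGAA
  [5:10] TCCAC -> AGGTG
  [10:15] GGAGG -> CCTCC
  [15:20] GGATA -> CCTAT
  [20:25] GTGGC -> CACCG
  [25:30] ATCGA -> TAGCT
Concatenate: CTGAAAGGTGCCTCCCCTATCACCGTAGCT (length 30; written aligned with the template, i.e. 3'->5').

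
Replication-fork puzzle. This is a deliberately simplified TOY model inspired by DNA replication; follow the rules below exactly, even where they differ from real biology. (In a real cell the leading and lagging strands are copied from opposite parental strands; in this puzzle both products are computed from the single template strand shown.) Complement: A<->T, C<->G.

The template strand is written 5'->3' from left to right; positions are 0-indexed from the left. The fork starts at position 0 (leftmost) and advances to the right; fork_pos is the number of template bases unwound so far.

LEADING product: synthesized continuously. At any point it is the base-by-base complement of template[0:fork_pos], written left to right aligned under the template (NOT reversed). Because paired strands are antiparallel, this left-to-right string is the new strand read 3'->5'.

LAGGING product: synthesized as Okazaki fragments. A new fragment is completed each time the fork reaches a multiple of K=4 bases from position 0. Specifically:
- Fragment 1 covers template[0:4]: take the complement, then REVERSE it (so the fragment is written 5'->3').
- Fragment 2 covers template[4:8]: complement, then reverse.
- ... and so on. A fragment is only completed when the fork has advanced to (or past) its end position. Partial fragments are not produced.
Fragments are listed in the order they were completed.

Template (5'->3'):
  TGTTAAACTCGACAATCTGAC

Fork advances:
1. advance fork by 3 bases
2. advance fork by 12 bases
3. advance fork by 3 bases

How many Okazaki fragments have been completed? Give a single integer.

Answer: 4

Derivation:
Step 1: advance 3 -> fork_pos = 0 + 3 = 3. Next multiple of 4 is 4 (not reached); still 0 fragment(s).
Step 2: advance 12 -> fork_pos = 3 + 12 = 15. Reached multiple(s) of 4: 4, 8, 12 -> fragments 1-3 completed (3 total).
Step 3: advance 3 -> fork_pos = 15 + 3 = 18. Reached multiple(s) of 4: 16 -> fragment 4 completed (4 total).
Check: final fork_pos = 18; the multiples of 4 that are <= 18 are 4..16 -> 18 // 4 = 4 completed fragment(s).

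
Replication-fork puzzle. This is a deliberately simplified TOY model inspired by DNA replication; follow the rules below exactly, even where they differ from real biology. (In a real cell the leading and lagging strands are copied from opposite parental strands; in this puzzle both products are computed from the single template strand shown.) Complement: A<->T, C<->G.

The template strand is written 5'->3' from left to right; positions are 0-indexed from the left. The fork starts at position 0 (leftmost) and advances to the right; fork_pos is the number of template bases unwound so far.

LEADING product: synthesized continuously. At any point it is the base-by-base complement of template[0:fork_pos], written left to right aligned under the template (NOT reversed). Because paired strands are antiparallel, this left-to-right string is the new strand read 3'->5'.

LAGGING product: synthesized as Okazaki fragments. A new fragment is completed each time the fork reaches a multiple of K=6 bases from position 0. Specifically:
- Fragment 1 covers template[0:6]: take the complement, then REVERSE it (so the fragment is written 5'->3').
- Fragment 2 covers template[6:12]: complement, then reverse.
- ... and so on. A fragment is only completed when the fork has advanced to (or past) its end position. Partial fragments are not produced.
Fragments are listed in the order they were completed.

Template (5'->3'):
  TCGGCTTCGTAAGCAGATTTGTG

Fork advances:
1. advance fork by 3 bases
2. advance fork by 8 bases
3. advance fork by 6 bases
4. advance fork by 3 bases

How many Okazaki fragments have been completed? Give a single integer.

Answer: 3

Derivation:
Step 1: advance 3 -> fork_pos = 0 + 3 = 3. Next multiple of 6 is 6 (not reached); still 0 fragment(s).
Step 2: advance 8 -> fork_pos = 3 + 8 = 11. Reached multiple(s) of 6: 6 -> fragment 1 completed (1 total).
Step 3: advance 6 -> fork_pos = 11 + 6 = 17. Reached multiple(s) of 6: 12 -> fragment 2 completed (2 total).
Step 4: advance 3 -> fork_pos = 17 + 3 = 20. Reached multiple(s) of 6: 18 -> fragment 3 completed (3 total).
Check: final fork_pos = 20; the multiples of 6 that are <= 20 are 6..18 -> 20 // 6 = 3 completed fragment(s).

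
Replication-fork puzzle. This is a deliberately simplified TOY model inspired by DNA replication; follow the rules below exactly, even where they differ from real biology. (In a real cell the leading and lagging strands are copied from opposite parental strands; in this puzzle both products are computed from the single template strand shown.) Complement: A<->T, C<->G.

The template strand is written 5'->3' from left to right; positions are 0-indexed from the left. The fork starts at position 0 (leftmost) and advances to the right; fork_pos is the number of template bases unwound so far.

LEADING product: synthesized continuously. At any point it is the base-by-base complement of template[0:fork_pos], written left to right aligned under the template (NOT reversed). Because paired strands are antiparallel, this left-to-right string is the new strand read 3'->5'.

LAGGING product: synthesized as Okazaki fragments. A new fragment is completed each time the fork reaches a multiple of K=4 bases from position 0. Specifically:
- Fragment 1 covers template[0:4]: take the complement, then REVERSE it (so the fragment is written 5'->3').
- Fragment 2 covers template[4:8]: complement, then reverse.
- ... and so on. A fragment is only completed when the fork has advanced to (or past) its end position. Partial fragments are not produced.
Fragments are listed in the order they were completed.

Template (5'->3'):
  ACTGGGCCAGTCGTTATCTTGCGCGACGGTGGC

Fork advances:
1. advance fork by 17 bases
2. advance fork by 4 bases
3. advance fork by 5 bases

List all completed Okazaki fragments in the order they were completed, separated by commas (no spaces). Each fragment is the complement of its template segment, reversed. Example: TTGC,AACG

Step 1: advance 17 -> fork_pos = 0 + 17 = 17. Reached multiple(s) of 4: 4, 8, 12, 16 -> fragments 1-4 completed (4 total).
Step 2: advance 4 -> fork_pos = 17 + 4 = 21. Reached multiple(s) of 4: 20 -> fragment 5 completed (5 total).
Step 3: advance 5 -> fork_pos = 21 + 5 = 26. Reached multiple(s) of 4: 24 -> fragment 6 completed (6 total).
Final fork_pos = 26, so 6 fragment(s) are complete. Build each: template segment -> complement -> reverse.
Fragment 1: template[0:4] = ACTG -> complement TGAC -> reversed CAGT
Fragment 2: template[4:8] = GGCC -> complement CCGG -> reversed GGCC
Fragment 3: template[8:12] = AGTC -> complement TCAG -> reversed GACT
Fragment 4: template[12:16] = GTTA -> complement CAAT -> reversed TAAC
Fragment 5: template[16:20] = TCTT -> complement AGAA -> reversed AAGA
Fragment 6: template[20:24] = GCGC -> complement CGCG -> reversed GCGC

Answer: CAGT,GGCC,GACT,TAAC,AAGA,GCGC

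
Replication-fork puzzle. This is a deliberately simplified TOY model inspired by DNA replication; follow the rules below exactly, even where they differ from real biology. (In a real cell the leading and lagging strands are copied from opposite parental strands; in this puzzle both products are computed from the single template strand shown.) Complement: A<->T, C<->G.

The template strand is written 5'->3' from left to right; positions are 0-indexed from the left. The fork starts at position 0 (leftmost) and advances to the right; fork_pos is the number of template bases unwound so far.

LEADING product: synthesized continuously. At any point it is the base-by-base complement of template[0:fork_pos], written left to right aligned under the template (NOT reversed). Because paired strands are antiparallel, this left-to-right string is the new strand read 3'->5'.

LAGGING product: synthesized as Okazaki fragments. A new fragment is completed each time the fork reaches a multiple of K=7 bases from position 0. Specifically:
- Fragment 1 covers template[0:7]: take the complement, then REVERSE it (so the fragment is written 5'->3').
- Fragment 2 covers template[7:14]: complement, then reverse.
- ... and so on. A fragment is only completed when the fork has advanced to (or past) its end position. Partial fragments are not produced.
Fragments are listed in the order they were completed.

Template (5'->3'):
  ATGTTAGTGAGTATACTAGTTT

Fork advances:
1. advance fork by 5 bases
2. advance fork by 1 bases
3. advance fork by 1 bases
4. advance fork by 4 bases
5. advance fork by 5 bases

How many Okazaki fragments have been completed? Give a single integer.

Step 1: advance 5 -> fork_pos = 0 + 5 = 5. Next multiple of 7 is 7 (not reached); still 0 fragment(s).
Step 2: advance 1 -> fork_pos = 5 + 1 = 6. Next multiple of 7 is 7 (not reached); still 0 fragment(s).
Step 3: advance 1 -> fork_pos = 6 + 1 = 7. Reached multiple(s) of 7: 7 -> fragment 1 completed (1 total).
Step 4: advance 4 -> fork_pos = 7 + 4 = 11. Next multiple of 7 is 14 (not reached); still 1 fragment(s).
Step 5: advance 5 -> fork_pos = 11 + 5 = 16. Reached multiple(s) of 7: 14 -> fragment 2 completed (2 total).
Check: final fork_pos = 16; the multiples of 7 that are <= 16 are 7..14 -> 16 // 7 = 2 completed fragment(s).

Answer: 2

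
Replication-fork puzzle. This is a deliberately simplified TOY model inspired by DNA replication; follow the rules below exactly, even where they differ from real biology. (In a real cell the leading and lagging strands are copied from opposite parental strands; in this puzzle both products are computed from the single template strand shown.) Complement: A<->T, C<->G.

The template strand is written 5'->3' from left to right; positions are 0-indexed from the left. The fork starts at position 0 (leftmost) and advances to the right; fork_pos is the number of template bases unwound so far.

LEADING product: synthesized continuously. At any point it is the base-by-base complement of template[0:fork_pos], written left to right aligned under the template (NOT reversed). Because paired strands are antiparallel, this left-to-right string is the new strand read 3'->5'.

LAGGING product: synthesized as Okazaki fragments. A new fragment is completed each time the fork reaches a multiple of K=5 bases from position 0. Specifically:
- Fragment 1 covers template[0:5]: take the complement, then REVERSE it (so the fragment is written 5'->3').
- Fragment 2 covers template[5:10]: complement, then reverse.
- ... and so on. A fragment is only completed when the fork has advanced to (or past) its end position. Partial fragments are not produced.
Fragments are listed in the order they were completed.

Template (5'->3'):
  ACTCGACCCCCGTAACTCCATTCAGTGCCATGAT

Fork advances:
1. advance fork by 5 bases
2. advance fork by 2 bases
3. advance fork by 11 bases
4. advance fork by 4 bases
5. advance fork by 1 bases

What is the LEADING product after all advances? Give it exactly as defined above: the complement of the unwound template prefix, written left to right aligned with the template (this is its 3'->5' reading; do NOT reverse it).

Answer: TGAGCTGGGGGCATTGAGGTAAG

Derivation:
Step 1: advance 5 -> fork_pos = 0 + 5 = 5.
Step 2: advance 2 -> fork_pos = 5 + 2 = 7.
Step 3: advance 11 -> fork_pos = 7 + 11 = 18.
Step 4: advance 4 -> fork_pos = 18 + 4 = 22.
Step 5: advance 1 -> fork_pos = 22 + 1 = 23.
Unwound prefix: template[0:23] = ACTCGACCCCCGTAACTCCATTC
Complement it base by base (A<->T, C<->G), keeping left-to-right order:
  [0:5] ACTCG -> TGAGC
  [5:10] ACCCC -> TGGGG
  [10:15] CGTAA -> GCATT
  [15:20] CTCCA -> GAGGT
  [20:23] TTC -> AAG
Concatenate: TGAGCTGGGGGCATTGAGGTAAG (length 23; written aligned with the template, i.e. 3'->5').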